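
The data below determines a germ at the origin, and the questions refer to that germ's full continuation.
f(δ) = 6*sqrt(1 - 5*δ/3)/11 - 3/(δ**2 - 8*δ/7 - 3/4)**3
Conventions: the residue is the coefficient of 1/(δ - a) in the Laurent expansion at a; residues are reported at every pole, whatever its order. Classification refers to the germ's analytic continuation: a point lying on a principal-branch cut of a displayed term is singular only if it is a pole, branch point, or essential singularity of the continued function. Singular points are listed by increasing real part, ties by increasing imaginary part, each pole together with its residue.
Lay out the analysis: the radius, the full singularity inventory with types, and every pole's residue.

Denominator factor (δ**2 - 8*δ/7 - 3/4)^3: discriminant 211/49, real irrational roots 4/7 + (1/14)*sqrt(211) and 4/7 - (1/14)*sqrt(211); poles of order 3, moduli 4/7 + (1/14)*sqrt(211) and -4/7 + (1/14)*sqrt(211).
Branch term (6/11)*sqrt(1 - δ/(3/5)): its argument vanishes at δ = 3/5, a square-root branch point, modulus 3/5.
The radius of convergence is the smallest modulus among the singular points: -4/7 + (1/14)*sqrt(211).
The branch term is analytic at 4/7 - (1/14)*sqrt(211) and contributes nothing to the residue; only the rational part matters.
The factor δ**2 - 8*δ/7 - 3/4 splits as (δ - a)(δ - a') with a = 4/7 - (1/14)*sqrt(211), a' = 4/7 + (1/14)*sqrt(211). At the order-3 pole a set g(δ) = (δ - a)^3*(rational part) = [-3] / (δ - a')^3.
Order-3 pole: residue = g''(a)/2; g''(4/7 - (1/14)*sqrt(211)) = (605052/9393931)*sqrt(211), so the residue is (302526/9393931)*sqrt(211).
The branch term is analytic at 4/7 + (1/14)*sqrt(211) and contributes nothing to the residue; only the rational part matters.
The factor δ**2 - 8*δ/7 - 3/4 splits as (δ - a)(δ - a') with a = 4/7 + (1/14)*sqrt(211), a' = 4/7 - (1/14)*sqrt(211). At the order-3 pole a set g(δ) = (δ - a)^3*(rational part) = [-3] / (δ - a')^3.
Order-3 pole: residue = g''(a)/2; g''(4/7 + (1/14)*sqrt(211)) = -(605052/9393931)*sqrt(211), so the residue is -(302526/9393931)*sqrt(211).
List the singular points by increasing real part (a conjugate pair: the negative imaginary part first).

Radius of convergence at 0: -4/7 + (1/14)*sqrt(211).
At 4/7 - (1/14)*sqrt(211): a pole of order 3; residue (302526/9393931)*sqrt(211).
At 3/5: an algebraic (square-root) branch point.
At 4/7 + (1/14)*sqrt(211): a pole of order 3; residue -(302526/9393931)*sqrt(211).


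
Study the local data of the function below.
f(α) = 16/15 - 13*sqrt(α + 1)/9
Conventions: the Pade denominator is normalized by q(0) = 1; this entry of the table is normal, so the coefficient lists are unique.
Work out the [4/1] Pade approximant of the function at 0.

Taylor coefficients needed (expand at 0): a_0 = -17/45, a_1 = -13/18, a_2 = 13/72, a_3 = -13/144, a_4 = 65/1152, a_5 = -91/2304.
Write the denominator as Q(α) = 1 + q1*α. Requiring Q*f - P = O(α^6) with deg P <= 4 kills the coefficients of α^5..α^5 in Q*f:
  α^5: a_5 + q1*a_4 = 0, i.e. -91/2304 + (65/1152)*q1 = 0.
Solving this linear system: q1 = 7/10.
The numerator is Q*f truncated at degree 4: P0 = a_0 = -17/45; P1 = a_1 + q1*a_0 = -74/75; P2 = a_2 + q1*a_1 = -13/40; P3 = a_3 + q1*a_2 = 13/360; P4 = a_4 + q1*a_3 = -13/1920.

The Pade approximant has numerator coefficients [-17/45, -74/75, -13/40, 13/360, -13/1920]; denominator coefficients [1, 7/10].


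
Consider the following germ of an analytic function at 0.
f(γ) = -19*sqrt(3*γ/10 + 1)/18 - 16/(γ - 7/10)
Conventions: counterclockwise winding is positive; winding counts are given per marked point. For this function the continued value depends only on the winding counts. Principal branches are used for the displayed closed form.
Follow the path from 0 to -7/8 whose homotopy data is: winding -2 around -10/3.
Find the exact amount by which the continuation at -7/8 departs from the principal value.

The rational part is single-valued and drops out of the difference; each branch term changes only by its own monodromy.
(-19/18)*sqrt(1 - γ/(-10/3)): winding -2 is even, the square root returns to the same sheet, contribution 0.
Summing the contributions at γ = -7/8 gives 0.

Continued minus principal equals 0.


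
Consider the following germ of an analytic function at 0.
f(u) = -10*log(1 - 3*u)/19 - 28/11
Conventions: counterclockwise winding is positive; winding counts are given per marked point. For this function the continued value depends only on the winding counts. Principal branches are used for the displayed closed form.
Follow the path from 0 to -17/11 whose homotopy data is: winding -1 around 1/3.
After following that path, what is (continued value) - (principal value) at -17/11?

The rational part is single-valued and drops out of the difference; each branch term changes only by its own monodromy.
(-10/19)*log(1 - u/(1/3)): each positive loop around 1/3 adds 2*pi*i to the log, so winding -1 contributes (-10/19)*(-1)*2*pi*i = (20/19)*pi*i.
Summing the contributions at u = -17/11 gives (20/19)*pi*i.

Continued minus principal equals (20/19)*pi*i.


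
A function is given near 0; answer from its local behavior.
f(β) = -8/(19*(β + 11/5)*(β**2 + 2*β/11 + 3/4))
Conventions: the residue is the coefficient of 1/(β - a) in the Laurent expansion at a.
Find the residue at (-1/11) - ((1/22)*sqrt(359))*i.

The factor β**2 + 2*β/11 + 3/4 splits as (β - a)(β - a') with a = (-1/11) - ((1/22)*sqrt(359))*i, a' = (-1/11) + ((1/22)*sqrt(359))*i. At the order-1 pole a set g(β) = (β - a)*f(β) = [-8/(19*(β + 11/5))] / (β - a').
Simple pole: residue = g(a) at a = (-1/11) - ((1/22)*sqrt(359))*i, which is (400/9861) - ((18560/3540099)*sqrt(359))*i.

The residue is (400/9861) - ((18560/3540099)*sqrt(359))*i.


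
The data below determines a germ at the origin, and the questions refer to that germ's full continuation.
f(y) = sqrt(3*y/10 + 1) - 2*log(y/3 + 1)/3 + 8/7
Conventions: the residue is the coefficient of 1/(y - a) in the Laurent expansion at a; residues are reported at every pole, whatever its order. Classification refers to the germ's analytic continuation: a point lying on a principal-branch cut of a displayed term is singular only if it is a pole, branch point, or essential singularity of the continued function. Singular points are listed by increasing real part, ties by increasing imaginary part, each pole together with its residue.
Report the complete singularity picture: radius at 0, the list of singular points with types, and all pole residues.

Radius of convergence at 0: 3.
At -10/3: an algebraic (square-root) branch point.
At -3: a logarithmic branch point.

Branch term (1)*sqrt(1 - y/(-10/3)): its argument vanishes at y = -10/3, a square-root branch point, modulus 10/3.
Branch term (-2/3)*log(1 - y/(-3)): its argument vanishes at y = -3, a logarithmic branch point, modulus 3.
The radius of convergence is the smallest modulus among the singular points: 3.
List the singular points by increasing real part (a conjugate pair: the negative imaginary part first).


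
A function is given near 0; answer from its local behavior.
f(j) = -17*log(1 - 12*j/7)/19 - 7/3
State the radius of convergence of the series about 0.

The radius of convergence is 7/12.

Branch term (-17/19)*log(1 - j/(7/12)): its argument vanishes at j = 7/12, a logarithmic branch point, modulus 7/12.
The radius of convergence is the smallest modulus among the singular points: 7/12.


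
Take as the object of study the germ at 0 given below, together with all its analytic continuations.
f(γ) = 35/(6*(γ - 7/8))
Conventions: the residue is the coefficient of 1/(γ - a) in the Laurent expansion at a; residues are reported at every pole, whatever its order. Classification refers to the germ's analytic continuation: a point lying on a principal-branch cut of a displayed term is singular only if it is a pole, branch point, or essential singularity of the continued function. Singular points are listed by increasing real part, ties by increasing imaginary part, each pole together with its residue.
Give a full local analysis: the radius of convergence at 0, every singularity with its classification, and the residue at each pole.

Denominator factor (γ - 7/8): pole of order 1 at 7/8, modulus 7/8.
The radius of convergence is the smallest modulus among the singular points: 7/8.
At the order-1 pole 7/8 set g(γ) = (γ - (7/8))*f(γ) = 35/6.
Simple pole: residue = g(a) at a = 7/8, which is 35/6.

Radius of convergence at 0: 7/8.
At 7/8: a pole of order 1; residue 35/6.


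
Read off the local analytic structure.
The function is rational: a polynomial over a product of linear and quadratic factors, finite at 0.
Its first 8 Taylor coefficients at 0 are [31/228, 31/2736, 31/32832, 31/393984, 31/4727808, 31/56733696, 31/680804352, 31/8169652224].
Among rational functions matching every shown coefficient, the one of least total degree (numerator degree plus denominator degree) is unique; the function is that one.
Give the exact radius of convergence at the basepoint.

No rational of total degree below 1 reproduces all 8 coefficients; solving the [0/1] Pade equations on them gives f(ω) = -31/(19*(ω - 12)), whose expansion matches every shown term.
Denominator factor (ω - 12): pole of order 1 at 12, modulus 12.
The radius of convergence is the smallest modulus among the singular points: 12.

The radius of convergence is 12.


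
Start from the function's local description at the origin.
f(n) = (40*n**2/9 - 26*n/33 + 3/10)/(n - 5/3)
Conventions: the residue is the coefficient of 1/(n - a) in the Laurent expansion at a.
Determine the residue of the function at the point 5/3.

At the order-1 pole 5/3 set g(n) = (n - (5/3))*f(n) = 40*n**2/9 - 26*n/33 + 3/10.
Simple pole: residue = g(a) at a = 5/3, which is 100973/8910.

The residue is 100973/8910.


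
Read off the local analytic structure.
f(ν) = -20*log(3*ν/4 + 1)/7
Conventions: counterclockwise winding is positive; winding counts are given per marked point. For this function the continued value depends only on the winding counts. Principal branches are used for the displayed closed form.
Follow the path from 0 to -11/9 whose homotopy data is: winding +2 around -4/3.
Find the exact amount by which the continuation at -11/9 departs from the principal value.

Continued minus principal equals -(80/7)*pi*i.

The rational part is single-valued and drops out of the difference; each branch term changes only by its own monodromy.
(-20/7)*log(1 - ν/(-4/3)): each positive loop around -4/3 adds 2*pi*i to the log, so winding +2 contributes (-20/7)*(2)*2*pi*i = -(80/7)*pi*i.
Summing the contributions at ν = -11/9 gives -(80/7)*pi*i.


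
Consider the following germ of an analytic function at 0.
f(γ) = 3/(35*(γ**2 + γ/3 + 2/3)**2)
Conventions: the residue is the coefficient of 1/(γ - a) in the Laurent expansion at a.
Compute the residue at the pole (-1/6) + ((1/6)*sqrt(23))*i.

The residue is -((162/18515)*sqrt(23))*i.

The factor γ**2 + γ/3 + 2/3 splits as (γ - a)(γ - a') with a = (-1/6) + ((1/6)*sqrt(23))*i, a' = (-1/6) - ((1/6)*sqrt(23))*i. At the order-2 pole a set g(γ) = (γ - a)^2*f(γ) = [3/35] / (γ - a')^2.
Order-2 pole: residue = g'(a); g'((-1/6) + ((1/6)*sqrt(23))*i) = -((162/18515)*sqrt(23))*i, so the residue is -((162/18515)*sqrt(23))*i.


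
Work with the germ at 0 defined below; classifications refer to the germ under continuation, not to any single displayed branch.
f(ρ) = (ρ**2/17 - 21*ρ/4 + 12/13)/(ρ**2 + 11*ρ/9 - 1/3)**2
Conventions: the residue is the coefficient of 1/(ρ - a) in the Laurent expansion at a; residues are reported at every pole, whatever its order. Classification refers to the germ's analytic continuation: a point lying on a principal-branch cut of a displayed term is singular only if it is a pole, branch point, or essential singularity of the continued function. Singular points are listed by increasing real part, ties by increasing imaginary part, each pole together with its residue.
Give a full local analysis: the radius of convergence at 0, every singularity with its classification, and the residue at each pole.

Radius of convergence at 0: -11/18 + (1/18)*sqrt(229).
At -11/18 - (1/18)*sqrt(229): a pole of order 2; residue (5299587/46357844)*sqrt(229).
At -11/18 + (1/18)*sqrt(229): a pole of order 2; residue -(5299587/46357844)*sqrt(229).

Denominator factor (ρ**2 + 11*ρ/9 - 1/3)^2: discriminant 229/81, real irrational roots -11/18 + (1/18)*sqrt(229) and -11/18 - (1/18)*sqrt(229); poles of order 2, moduli -11/18 + (1/18)*sqrt(229) and 11/18 + (1/18)*sqrt(229).
The radius of convergence is the smallest modulus among the singular points: -11/18 + (1/18)*sqrt(229).
The factor ρ**2 + 11*ρ/9 - 1/3 splits as (ρ - a)(ρ - a') with a = -11/18 - (1/18)*sqrt(229), a' = -11/18 + (1/18)*sqrt(229). At the order-2 pole a set g(ρ) = (ρ - a)^2*f(ρ) = [ρ**2/17 - 21*ρ/4 + 12/13] / (ρ - a')^2.
Order-2 pole: residue = g'(a); g'(-11/18 - (1/18)*sqrt(229)) = (5299587/46357844)*sqrt(229), so the residue is (5299587/46357844)*sqrt(229).
The factor ρ**2 + 11*ρ/9 - 1/3 splits as (ρ - a)(ρ - a') with a = -11/18 + (1/18)*sqrt(229), a' = -11/18 - (1/18)*sqrt(229). At the order-2 pole a set g(ρ) = (ρ - a)^2*f(ρ) = [ρ**2/17 - 21*ρ/4 + 12/13] / (ρ - a')^2.
Order-2 pole: residue = g'(a); g'(-11/18 + (1/18)*sqrt(229)) = -(5299587/46357844)*sqrt(229), so the residue is -(5299587/46357844)*sqrt(229).
List the singular points by increasing real part (a conjugate pair: the negative imaginary part first).


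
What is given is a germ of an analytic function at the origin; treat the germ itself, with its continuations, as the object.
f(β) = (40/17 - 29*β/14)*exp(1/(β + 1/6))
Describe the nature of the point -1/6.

The exponent 1/(β - (-1/6)) has a pole at -1/6, so exp(1/(β - (-1/6))) takes every nonzero value near it: an essential singularity (not a pole of any order).

The point is an essential singularity.


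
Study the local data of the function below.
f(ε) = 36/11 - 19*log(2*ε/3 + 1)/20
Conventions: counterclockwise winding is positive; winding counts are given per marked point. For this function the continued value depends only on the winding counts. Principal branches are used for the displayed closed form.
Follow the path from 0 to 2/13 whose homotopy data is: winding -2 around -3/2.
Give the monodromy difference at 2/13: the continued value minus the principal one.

Continued minus principal equals (19/5)*pi*i.

The rational part is single-valued and drops out of the difference; each branch term changes only by its own monodromy.
(-19/20)*log(1 - ε/(-3/2)): each positive loop around -3/2 adds 2*pi*i to the log, so winding -2 contributes (-19/20)*(-2)*2*pi*i = (19/5)*pi*i.
Summing the contributions at ε = 2/13 gives (19/5)*pi*i.


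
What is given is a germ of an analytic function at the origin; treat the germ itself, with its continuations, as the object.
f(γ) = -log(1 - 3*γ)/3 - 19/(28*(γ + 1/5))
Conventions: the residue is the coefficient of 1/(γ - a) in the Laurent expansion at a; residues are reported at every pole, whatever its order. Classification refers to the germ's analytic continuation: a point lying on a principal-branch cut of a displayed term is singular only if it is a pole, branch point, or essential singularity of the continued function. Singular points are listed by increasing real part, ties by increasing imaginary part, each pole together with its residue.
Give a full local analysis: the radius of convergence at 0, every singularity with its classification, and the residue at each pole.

Denominator factor (γ + 1/5): pole of order 1 at -1/5, modulus 1/5.
Branch term (-1/3)*log(1 - γ/(1/3)): its argument vanishes at γ = 1/3, a logarithmic branch point, modulus 1/3.
The radius of convergence is the smallest modulus among the singular points: 1/5.
The branch term is analytic at -1/5 and contributes nothing to the residue; only the rational part matters.
At the order-1 pole -1/5 set g(γ) = (γ - (-1/5))*(rational part) = -19/28.
Simple pole: residue = g(a) at a = -1/5, which is -19/28.
List the singular points by increasing real part (a conjugate pair: the negative imaginary part first).

Radius of convergence at 0: 1/5.
At -1/5: a pole of order 1; residue -19/28.
At 1/3: a logarithmic branch point.


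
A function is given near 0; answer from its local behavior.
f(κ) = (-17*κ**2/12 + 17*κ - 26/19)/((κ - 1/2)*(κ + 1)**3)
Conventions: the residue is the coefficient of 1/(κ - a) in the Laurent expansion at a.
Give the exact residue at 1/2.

The residue is 6181/3078.

At the order-1 pole 1/2 set g(κ) = (κ - (1/2))*f(κ) = (-17*κ**2/12 + 17*κ - 26/19)/(κ + 1)**3.
Simple pole: residue = g(a) at a = 1/2, which is 6181/3078.


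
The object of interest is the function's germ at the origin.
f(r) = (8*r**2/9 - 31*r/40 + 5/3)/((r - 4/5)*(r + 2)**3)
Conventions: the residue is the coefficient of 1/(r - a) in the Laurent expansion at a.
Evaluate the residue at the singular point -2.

At the order-3 pole -2 set g(r) = (r - (-2))^3*f(r) = (8*r**2/9 - 31*r/40 + 5/3)/(r - 4/5).
Order-3 pole: residue = g''(a)/2; g''(-2) = -3635/24696, so the residue is -3635/49392.

The residue is -3635/49392.


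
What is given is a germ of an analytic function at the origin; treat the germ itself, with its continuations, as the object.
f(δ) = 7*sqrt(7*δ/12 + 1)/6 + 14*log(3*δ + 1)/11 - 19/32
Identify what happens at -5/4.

The point is a regular point.

There is no denominator, hence no pole anywhere.
Branch term sqrt(1 - δ/(-12/7)): argument at -5/4 is 13/48, nonzero, so -5/4 is not its branch point (a point on a principal cut is still regular for the continued germ).
Branch term log(1 - δ/(-1/3)): argument at -5/4 is -11/4, nonzero, so -5/4 is not its branch point (a point on a principal cut is still regular for the continued germ).
So the germ continues analytically to -5/4.


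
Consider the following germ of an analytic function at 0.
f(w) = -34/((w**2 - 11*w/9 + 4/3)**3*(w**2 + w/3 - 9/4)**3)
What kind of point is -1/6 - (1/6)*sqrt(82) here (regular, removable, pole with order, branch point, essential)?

The point is a pole of order 3.

The denominator factor w**2 + w/3 - 9/4 vanishes at -1/6 - (1/6)*sqrt(82) and appears to the power 3; the numerator there equals -34, nonzero, and no other factor vanishes.
Hence a pole whose order is the multiplicity, 3.


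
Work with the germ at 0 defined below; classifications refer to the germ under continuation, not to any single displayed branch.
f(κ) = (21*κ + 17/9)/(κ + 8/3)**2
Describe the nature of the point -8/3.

The denominator factor κ + 8/3 vanishes at -8/3 and appears to the power 2; the numerator there equals -487/9, nonzero, and no other factor vanishes.
Hence a pole whose order is the multiplicity, 2.

The point is a pole of order 2.


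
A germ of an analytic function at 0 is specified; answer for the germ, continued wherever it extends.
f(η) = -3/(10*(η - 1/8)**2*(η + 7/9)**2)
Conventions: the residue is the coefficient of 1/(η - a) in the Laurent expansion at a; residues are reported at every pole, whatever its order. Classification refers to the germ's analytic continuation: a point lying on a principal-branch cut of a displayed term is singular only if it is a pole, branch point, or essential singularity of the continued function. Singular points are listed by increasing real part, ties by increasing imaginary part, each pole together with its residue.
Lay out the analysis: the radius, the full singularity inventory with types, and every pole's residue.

Radius of convergence at 0: 1/8.
At -7/9: a pole of order 2; residue -1119744/1373125.
At 1/8: a pole of order 2; residue 1119744/1373125.

Denominator factor (η + 7/9)^2: pole of order 2 at -7/9, modulus 7/9.
Denominator factor (η - 1/8)^2: pole of order 2 at 1/8, modulus 1/8.
The radius of convergence is the smallest modulus among the singular points: 1/8.
At the order-2 pole -7/9 set g(η) = (η - (-7/9))^2*f(η) = -3/(10*(η - 1/8)**2).
Order-2 pole: residue = g'(a); g'(-7/9) = -1119744/1373125, so the residue is -1119744/1373125.
At the order-2 pole 1/8 set g(η) = (η - (1/8))^2*f(η) = -3/(10*(η + 7/9)**2).
Order-2 pole: residue = g'(a); g'(1/8) = 1119744/1373125, so the residue is 1119744/1373125.
List the singular points by increasing real part (a conjugate pair: the negative imaginary part first).


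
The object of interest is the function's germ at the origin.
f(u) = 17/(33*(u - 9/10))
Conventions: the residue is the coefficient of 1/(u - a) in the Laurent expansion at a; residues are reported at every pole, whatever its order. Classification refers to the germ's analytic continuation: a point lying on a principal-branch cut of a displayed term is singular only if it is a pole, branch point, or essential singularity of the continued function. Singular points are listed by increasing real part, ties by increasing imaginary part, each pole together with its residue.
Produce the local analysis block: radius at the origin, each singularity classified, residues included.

Denominator factor (u - 9/10): pole of order 1 at 9/10, modulus 9/10.
The radius of convergence is the smallest modulus among the singular points: 9/10.
At the order-1 pole 9/10 set g(u) = (u - (9/10))*f(u) = 17/33.
Simple pole: residue = g(a) at a = 9/10, which is 17/33.

Radius of convergence at 0: 9/10.
At 9/10: a pole of order 1; residue 17/33.


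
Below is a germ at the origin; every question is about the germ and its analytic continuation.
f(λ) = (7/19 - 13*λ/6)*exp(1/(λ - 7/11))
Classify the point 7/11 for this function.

The exponent 1/(λ - (7/11)) has a pole at 7/11, so exp(1/(λ - (7/11))) takes every nonzero value near it: an essential singularity (not a pole of any order).

The point is an essential singularity.


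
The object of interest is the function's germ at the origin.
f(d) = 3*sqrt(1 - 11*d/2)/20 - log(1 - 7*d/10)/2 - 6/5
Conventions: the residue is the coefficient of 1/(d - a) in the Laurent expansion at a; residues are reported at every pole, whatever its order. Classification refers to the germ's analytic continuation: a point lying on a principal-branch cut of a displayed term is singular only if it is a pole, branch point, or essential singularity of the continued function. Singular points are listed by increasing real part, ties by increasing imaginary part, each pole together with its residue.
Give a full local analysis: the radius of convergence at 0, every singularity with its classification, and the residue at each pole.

Branch term (3/20)*sqrt(1 - d/(2/11)): its argument vanishes at d = 2/11, a square-root branch point, modulus 2/11.
Branch term (-1/2)*log(1 - d/(10/7)): its argument vanishes at d = 10/7, a logarithmic branch point, modulus 10/7.
The radius of convergence is the smallest modulus among the singular points: 2/11.
List the singular points by increasing real part (a conjugate pair: the negative imaginary part first).

Radius of convergence at 0: 2/11.
At 2/11: an algebraic (square-root) branch point.
At 10/7: a logarithmic branch point.


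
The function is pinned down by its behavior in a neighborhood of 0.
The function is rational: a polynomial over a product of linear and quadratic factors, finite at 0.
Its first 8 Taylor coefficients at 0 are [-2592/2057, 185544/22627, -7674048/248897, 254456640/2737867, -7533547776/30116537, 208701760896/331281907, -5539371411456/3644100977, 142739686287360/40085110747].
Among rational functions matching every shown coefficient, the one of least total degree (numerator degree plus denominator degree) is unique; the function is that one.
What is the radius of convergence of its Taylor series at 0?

No rational of total degree below 5 reproduces all 8 coefficients; solving the [1/4] Pade equations on them gives f(u) = (3*u/2 - 18/17)/((u + 1/2)**2*(u + 11/6)**2), whose expansion matches every shown term.
Denominator factor (u + 1/2)^2: pole of order 2 at -1/2, modulus 1/2.
Denominator factor (u + 11/6)^2: pole of order 2 at -11/6, modulus 11/6.
The radius of convergence is the smallest modulus among the singular points: 1/2.

The radius of convergence is 1/2.


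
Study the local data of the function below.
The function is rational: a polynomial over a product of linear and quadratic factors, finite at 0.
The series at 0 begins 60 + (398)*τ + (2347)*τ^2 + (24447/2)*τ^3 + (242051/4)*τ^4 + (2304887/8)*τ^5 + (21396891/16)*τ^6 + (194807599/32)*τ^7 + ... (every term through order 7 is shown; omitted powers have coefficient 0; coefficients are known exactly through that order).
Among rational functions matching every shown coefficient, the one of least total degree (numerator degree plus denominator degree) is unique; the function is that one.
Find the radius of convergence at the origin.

No rational of total degree below 4 reproduces all 8 coefficients; solving the [1/3] Pade equations on them gives f(τ) = (τ/3 + 5/2)/((τ - 1/4)**2*(τ + 2/3)), whose expansion matches every shown term.
Denominator factor (τ - 1/4)^2: pole of order 2 at 1/4, modulus 1/4.
Denominator factor (τ + 2/3): pole of order 1 at -2/3, modulus 2/3.
The radius of convergence is the smallest modulus among the singular points: 1/4.

The radius of convergence is 1/4.


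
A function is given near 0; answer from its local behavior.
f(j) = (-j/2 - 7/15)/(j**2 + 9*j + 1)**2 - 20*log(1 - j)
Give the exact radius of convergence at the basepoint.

The radius of convergence is 9/2 - (1/2)*sqrt(77).

Denominator factor (j**2 + 9*j + 1)^2: discriminant 77, real irrational roots -9/2 + (1/2)*sqrt(77) and -9/2 - (1/2)*sqrt(77); poles of order 2, moduli 9/2 - (1/2)*sqrt(77) and 9/2 + (1/2)*sqrt(77).
Branch term (-20)*log(1 - j/(1)): its argument vanishes at j = 1, a logarithmic branch point, modulus 1.
The radius of convergence is the smallest modulus among the singular points: 9/2 - (1/2)*sqrt(77).


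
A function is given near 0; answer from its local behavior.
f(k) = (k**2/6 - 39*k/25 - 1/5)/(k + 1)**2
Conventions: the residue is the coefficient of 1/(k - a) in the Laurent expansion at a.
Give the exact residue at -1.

The residue is -142/75.

At the order-2 pole -1 set g(k) = (k - (-1))^2*f(k) = k**2/6 - 39*k/25 - 1/5.
Order-2 pole: residue = g'(a); g'(-1) = -142/75, so the residue is -142/75.


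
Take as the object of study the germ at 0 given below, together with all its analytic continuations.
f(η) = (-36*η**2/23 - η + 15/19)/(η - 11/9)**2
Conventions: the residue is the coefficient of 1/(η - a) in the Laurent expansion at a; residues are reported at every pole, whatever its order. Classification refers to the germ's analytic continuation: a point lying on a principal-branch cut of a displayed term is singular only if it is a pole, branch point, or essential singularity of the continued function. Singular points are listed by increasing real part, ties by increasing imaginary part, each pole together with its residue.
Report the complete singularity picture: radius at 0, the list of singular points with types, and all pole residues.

Radius of convergence at 0: 11/9.
At 11/9: a pole of order 2; residue -111/23.

Denominator factor (η - 11/9)^2: pole of order 2 at 11/9, modulus 11/9.
The radius of convergence is the smallest modulus among the singular points: 11/9.
At the order-2 pole 11/9 set g(η) = (η - (11/9))^2*f(η) = -36*η**2/23 - η + 15/19.
Order-2 pole: residue = g'(a); g'(11/9) = -111/23, so the residue is -111/23.


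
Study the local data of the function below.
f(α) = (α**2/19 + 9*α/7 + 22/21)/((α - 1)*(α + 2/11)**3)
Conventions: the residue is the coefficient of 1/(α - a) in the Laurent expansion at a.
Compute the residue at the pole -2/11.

At the order-3 pole -2/11 set g(α) = (α - (-2/11))^3*f(α) = (α**2/19 + 9*α/7 + 22/21)/(α - 1).
Order-3 pole: residue = g''(a)/2; g''(-2/11) = -362032/125229, so the residue is -181016/125229.

The residue is -181016/125229.


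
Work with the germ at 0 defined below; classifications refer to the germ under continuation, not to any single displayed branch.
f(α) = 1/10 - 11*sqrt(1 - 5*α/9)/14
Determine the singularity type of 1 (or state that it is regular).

There is no denominator, hence no pole anywhere.
Branch term sqrt(1 - α/(9/5)): argument at 1 is 4/9, nonzero, so 1 is not its branch point (a point on a principal cut is still regular for the continued germ).
So the germ continues analytically to 1.

The point is a regular point.


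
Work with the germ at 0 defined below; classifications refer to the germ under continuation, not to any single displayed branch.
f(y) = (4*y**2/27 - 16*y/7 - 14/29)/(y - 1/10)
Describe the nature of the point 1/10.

The point is a pole of order 1.

The denominator factor y - 1/10 vanishes at 1/10 and appears to the power 1; the numerator there equals -97267/137025, nonzero, and no other factor vanishes.
Hence a pole whose order is the multiplicity, 1.


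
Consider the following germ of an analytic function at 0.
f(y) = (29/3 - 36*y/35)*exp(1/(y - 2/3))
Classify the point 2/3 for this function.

The point is an essential singularity.

The exponent 1/(y - (2/3)) has a pole at 2/3, so exp(1/(y - (2/3))) takes every nonzero value near it: an essential singularity (not a pole of any order).


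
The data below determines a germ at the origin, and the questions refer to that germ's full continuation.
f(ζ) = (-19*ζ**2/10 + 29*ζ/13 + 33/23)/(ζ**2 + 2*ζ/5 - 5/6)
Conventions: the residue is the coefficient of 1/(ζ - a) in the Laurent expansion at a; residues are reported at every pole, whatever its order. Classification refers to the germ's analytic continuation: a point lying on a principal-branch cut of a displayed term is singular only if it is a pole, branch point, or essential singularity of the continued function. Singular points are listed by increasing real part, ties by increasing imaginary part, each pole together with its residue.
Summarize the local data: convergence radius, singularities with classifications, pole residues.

Denominator factor (ζ**2 + 2*ζ/5 - 5/6): discriminant 262/75, real irrational roots -1/5 + (1/30)*sqrt(786) and -1/5 - (1/30)*sqrt(786); poles of order 1, moduli -1/5 + (1/30)*sqrt(786) and 1/5 + (1/30)*sqrt(786).
The radius of convergence is the smallest modulus among the singular points: -1/5 + (1/30)*sqrt(786).
The factor ζ**2 + 2*ζ/5 - 5/6 splits as (ζ - a)(ζ - a') with a = -1/5 - (1/30)*sqrt(786), a' = -1/5 + (1/30)*sqrt(786). At the order-1 pole a set g(ζ) = (ζ - a)*f(ζ) = [-19*ζ**2/10 + 29*ζ/13 + 33/23] / (ζ - a').
Simple pole: residue = g(a) at a = -1/5 - (1/30)*sqrt(786), which is 486/325 + (334897/23501400)*sqrt(786).
The factor ζ**2 + 2*ζ/5 - 5/6 splits as (ζ - a)(ζ - a') with a = -1/5 + (1/30)*sqrt(786), a' = -1/5 - (1/30)*sqrt(786). At the order-1 pole a set g(ζ) = (ζ - a)*f(ζ) = [-19*ζ**2/10 + 29*ζ/13 + 33/23] / (ζ - a').
Simple pole: residue = g(a) at a = -1/5 + (1/30)*sqrt(786), which is 486/325 - (334897/23501400)*sqrt(786).
List the singular points by increasing real part (a conjugate pair: the negative imaginary part first).

Radius of convergence at 0: -1/5 + (1/30)*sqrt(786).
At -1/5 - (1/30)*sqrt(786): a pole of order 1; residue 486/325 + (334897/23501400)*sqrt(786).
At -1/5 + (1/30)*sqrt(786): a pole of order 1; residue 486/325 - (334897/23501400)*sqrt(786).


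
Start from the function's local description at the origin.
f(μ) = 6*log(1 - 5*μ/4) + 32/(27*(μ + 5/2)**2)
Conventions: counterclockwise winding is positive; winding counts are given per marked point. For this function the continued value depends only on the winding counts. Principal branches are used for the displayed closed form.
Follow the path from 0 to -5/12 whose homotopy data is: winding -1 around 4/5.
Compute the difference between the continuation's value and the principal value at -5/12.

The rational part is single-valued and drops out of the difference; each branch term changes only by its own monodromy.
(6)*log(1 - μ/(4/5)): each positive loop around 4/5 adds 2*pi*i to the log, so winding -1 contributes (6)*(-1)*2*pi*i = -(12)*pi*i.
Summing the contributions at μ = -5/12 gives -(12)*pi*i.

Continued minus principal equals -(12)*pi*i.


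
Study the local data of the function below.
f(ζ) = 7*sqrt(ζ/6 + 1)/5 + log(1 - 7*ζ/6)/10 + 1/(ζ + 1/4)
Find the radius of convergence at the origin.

Denominator factor (ζ + 1/4): pole of order 1 at -1/4, modulus 1/4.
Branch term (7/5)*sqrt(1 - ζ/(-6)): its argument vanishes at ζ = -6, a square-root branch point, modulus 6.
Branch term (1/10)*log(1 - ζ/(6/7)): its argument vanishes at ζ = 6/7, a logarithmic branch point, modulus 6/7.
The radius of convergence is the smallest modulus among the singular points: 1/4.

The radius of convergence is 1/4.


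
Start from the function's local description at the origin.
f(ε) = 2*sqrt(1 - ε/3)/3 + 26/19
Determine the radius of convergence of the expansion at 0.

Branch term (2/3)*sqrt(1 - ε/(3)): its argument vanishes at ε = 3, a square-root branch point, modulus 3.
The radius of convergence is the smallest modulus among the singular points: 3.

The radius of convergence is 3.


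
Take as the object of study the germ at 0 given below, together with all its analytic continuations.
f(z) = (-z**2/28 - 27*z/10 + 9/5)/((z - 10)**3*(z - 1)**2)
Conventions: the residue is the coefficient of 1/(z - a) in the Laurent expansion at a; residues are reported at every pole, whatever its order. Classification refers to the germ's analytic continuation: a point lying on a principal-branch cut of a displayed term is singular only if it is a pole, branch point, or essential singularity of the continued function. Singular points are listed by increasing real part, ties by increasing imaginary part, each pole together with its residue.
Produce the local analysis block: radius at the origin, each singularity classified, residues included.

Denominator factor (z - 10)^3: pole of order 3 at 10, modulus 10.
Denominator factor (z - 1)^2: pole of order 2 at 1, modulus 1.
The radius of convergence is the smallest modulus among the singular points: 1.
At the order-2 pole 1 set g(z) = (z - (1))^2*f(z) = (-z**2/28 - 27*z/10 + 9/5)/(z - 10)**3.
Order-2 pole: residue = g'(a); g'(1) = 37/8748, so the residue is 37/8748.
At the order-3 pole 10 set g(z) = (z - (10))^3*f(z) = (-z**2/28 - 27*z/10 + 9/5)/(z - 1)**2.
Order-3 pole: residue = g''(a)/2; g''(10) = -37/4374, so the residue is -37/8748.
List the singular points by increasing real part (a conjugate pair: the negative imaginary part first).

Radius of convergence at 0: 1.
At 1: a pole of order 2; residue 37/8748.
At 10: a pole of order 3; residue -37/8748.


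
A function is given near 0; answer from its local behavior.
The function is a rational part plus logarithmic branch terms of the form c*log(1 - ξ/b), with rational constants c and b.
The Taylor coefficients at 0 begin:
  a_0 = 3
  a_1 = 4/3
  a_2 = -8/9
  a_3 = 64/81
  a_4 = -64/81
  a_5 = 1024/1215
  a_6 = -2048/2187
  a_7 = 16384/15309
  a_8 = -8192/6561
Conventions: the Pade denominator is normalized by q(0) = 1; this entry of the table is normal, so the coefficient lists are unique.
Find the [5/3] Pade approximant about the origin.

Taylor coefficients needed (read off): a_0 = 3, a_1 = 4/3, a_2 = -8/9, a_3 = 64/81, a_4 = -64/81, a_5 = 1024/1215, a_6 = -2048/2187, a_7 = 16384/15309, a_8 = -8192/6561.
Write the denominator as Q(ξ) = 1 + q1*ξ + q2*ξ^2 + q3*ξ^3. Requiring Q*f - P = O(ξ^9) with deg P <= 5 kills the coefficients of ξ^6..ξ^8 in Q*f:
  ξ^6: a_6 + q1*a_5 + q2*a_4 + q3*a_3 = 0, i.e. -2048/2187 + (1024/1215)*q1 + (-64/81)*q2 + (64/81)*q3 = 0.
  ξ^7: a_7 + q1*a_6 + q2*a_5 + q3*a_4 = 0, i.e. 16384/15309 + (-2048/2187)*q1 + (1024/1215)*q2 + (-64/81)*q3 = 0.
  ξ^8: a_8 + q1*a_7 + q2*a_6 + q3*a_5 = 0, i.e. -8192/6561 + (16384/15309)*q1 + (-2048/2187)*q2 + (1024/1215)*q3 = 0.
Solving this linear system: q1 = 5/2, q2 = 40/21, q3 = 80/189.
The numerator is Q*f truncated at degree 5: P0 = a_0 = 3; P1 = a_1 + q1*a_0 = 53/6; P2 = a_2 + q1*a_1 + q2*a_0 = 514/63; P3 = a_3 + q1*a_2 + q2*a_1 + q3*a_0 = 1348/567; P4 = a_4 + q1*a_3 + q2*a_2 + q3*a_1 = 32/567; P5 = a_5 + q1*a_4 + q2*a_3 + q3*a_2 = -32/8505.

The Pade approximant has numerator coefficients [3, 53/6, 514/63, 1348/567, 32/567, -32/8505]; denominator coefficients [1, 5/2, 40/21, 80/189].


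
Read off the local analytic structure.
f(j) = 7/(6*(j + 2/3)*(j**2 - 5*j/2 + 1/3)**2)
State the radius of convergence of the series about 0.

The radius of convergence is 5/4 - (1/12)*sqrt(177).

Denominator factor (j**2 - 5*j/2 + 1/3)^2: discriminant 59/12, real irrational roots 5/4 + (1/12)*sqrt(177) and 5/4 - (1/12)*sqrt(177); poles of order 2, moduli 5/4 + (1/12)*sqrt(177) and 5/4 - (1/12)*sqrt(177).
Denominator factor (j + 2/3): pole of order 1 at -2/3, modulus 2/3.
The radius of convergence is the smallest modulus among the singular points: 5/4 - (1/12)*sqrt(177).


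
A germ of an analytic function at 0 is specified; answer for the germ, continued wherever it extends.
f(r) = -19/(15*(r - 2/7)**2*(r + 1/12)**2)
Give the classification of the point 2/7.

The denominator factor r - 2/7 vanishes at 2/7 and appears to the power 2; the numerator there equals -19/15, nonzero, and no other factor vanishes.
Hence a pole whose order is the multiplicity, 2.

The point is a pole of order 2.


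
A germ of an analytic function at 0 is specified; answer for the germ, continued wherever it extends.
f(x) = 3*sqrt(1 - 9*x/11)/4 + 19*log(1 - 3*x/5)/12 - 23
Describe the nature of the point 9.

The point is a regular point.

There is no denominator, hence no pole anywhere.
Branch term sqrt(1 - x/(11/9)): argument at 9 is -70/11, nonzero, so 9 is not its branch point (a point on a principal cut is still regular for the continued germ).
Branch term log(1 - x/(5/3)): argument at 9 is -22/5, nonzero, so 9 is not its branch point (a point on a principal cut is still regular for the continued germ).
So the germ continues analytically to 9.


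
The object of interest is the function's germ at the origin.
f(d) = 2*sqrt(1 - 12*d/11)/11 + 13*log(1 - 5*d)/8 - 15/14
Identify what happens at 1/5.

The point is a logarithmic branch point.

The term (13/8)*log(1 - d/(1/5)) has argument 1 - 1/5/(1/5) = 0 at 1/5: a logarithmic (infinitely-sheeted) branch point; the remaining terms are analytic or single-valued there.


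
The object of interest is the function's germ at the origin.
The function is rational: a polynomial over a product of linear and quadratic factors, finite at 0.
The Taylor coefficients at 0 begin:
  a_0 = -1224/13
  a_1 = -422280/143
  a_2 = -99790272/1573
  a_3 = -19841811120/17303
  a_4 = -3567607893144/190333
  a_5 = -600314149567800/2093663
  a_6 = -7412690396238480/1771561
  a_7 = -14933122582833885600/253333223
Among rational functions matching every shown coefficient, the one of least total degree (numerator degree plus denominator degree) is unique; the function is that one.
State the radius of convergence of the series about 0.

The radius of convergence is 1/11.

No rational of total degree below 6 reproduces all 8 coefficients; solving the [0/6] Pade equations on them gives f(σ) = 17/(39*(σ - 1/11)**3*(σ + 11/6)**3), whose expansion matches every shown term.
Denominator factor (σ + 11/6)^3: pole of order 3 at -11/6, modulus 11/6.
Denominator factor (σ - 1/11)^3: pole of order 3 at 1/11, modulus 1/11.
The radius of convergence is the smallest modulus among the singular points: 1/11.


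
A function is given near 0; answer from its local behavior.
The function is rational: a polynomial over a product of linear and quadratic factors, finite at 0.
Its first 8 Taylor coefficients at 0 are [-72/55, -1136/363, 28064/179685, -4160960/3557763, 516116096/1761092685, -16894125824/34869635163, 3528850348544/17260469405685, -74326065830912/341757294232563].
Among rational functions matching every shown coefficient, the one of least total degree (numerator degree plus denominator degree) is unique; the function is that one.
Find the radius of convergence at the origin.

No rational of total degree below 3 reproduces all 8 coefficients; solving the [1/2] Pade equations on them gives f(λ) = (28*λ/3 + 18/5)/(λ**2 - 5*λ/9 - 11/4), whose expansion matches every shown term.
Denominator factor (λ**2 - 5*λ/9 - 11/4): discriminant 916/81, real irrational roots 5/18 + (1/9)*sqrt(229) and 5/18 - (1/9)*sqrt(229); poles of order 1, moduli 5/18 + (1/9)*sqrt(229) and -5/18 + (1/9)*sqrt(229).
The radius of convergence is the smallest modulus among the singular points: -5/18 + (1/9)*sqrt(229).

The radius of convergence is -5/18 + (1/9)*sqrt(229).
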